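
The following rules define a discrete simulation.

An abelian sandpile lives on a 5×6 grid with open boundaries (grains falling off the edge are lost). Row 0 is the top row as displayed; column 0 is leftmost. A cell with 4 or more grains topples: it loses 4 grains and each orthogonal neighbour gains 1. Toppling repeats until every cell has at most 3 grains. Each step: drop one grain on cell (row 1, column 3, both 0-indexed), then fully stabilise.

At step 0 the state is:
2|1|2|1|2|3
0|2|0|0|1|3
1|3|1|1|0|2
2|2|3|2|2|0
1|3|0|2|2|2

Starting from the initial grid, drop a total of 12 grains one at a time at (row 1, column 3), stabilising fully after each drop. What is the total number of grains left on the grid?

53

k=0  2|1|2|1|2|3
0|2|0|0|1|3
1|3|1|1|0|2
2|2|3|2|2|0
1|3|0|2|2|2
k=1  2|1|2|1|2|3
0|2|0|1|1|3
1|3|1|1|0|2
2|2|3|2|2|0
1|3|0|2|2|2
k=2  2|1|2|1|2|3
0|2|0|2|1|3
1|3|1|1|0|2
2|2|3|2|2|0
1|3|0|2|2|2
k=3  2|1|2|1|2|3
0|2|0|3|1|3
1|3|1|1|0|2
2|2|3|2|2|0
1|3|0|2|2|2
k=4  2|1|2|2|2|3
0|2|1|0|2|3
1|3|1|2|0|2
2|2|3|2|2|0
1|3|0|2|2|2
k=5  2|1|2|2|2|3
0|2|1|1|2|3
1|3|1|2|0|2
2|2|3|2|2|0
1|3|0|2|2|2
k=6  2|1|2|2|2|3
0|2|1|2|2|3
1|3|1|2|0|2
2|2|3|2|2|0
1|3|0|2|2|2
k=7  2|1|2|2|2|3
0|2|1|3|2|3
1|3|1|2|0|2
2|2|3|2|2|0
1|3|0|2|2|2
k=8  2|1|2|3|2|3
0|2|2|0|3|3
1|3|1|3|0|2
2|2|3|2|2|0
1|3|0|2|2|2
k=9  2|1|2|3|2|3
0|2|2|1|3|3
1|3|1|3|0|2
2|2|3|2|2|0
1|3|0|2|2|2
k=10  2|1|2|3|2|3
0|2|2|2|3|3
1|3|1|3|0|2
2|2|3|2|2|0
1|3|0|2|2|2
k=11  2|1|2|3|2|3
0|2|2|3|3|3
1|3|1|3|0|2
2|2|3|2|2|0
1|3|0|2|2|2
k=12  2|1|3|1|1|1
0|2|3|3|2|1
1|3|2|0|2|3
2|2|3|3|2|0
1|3|0|2|2|2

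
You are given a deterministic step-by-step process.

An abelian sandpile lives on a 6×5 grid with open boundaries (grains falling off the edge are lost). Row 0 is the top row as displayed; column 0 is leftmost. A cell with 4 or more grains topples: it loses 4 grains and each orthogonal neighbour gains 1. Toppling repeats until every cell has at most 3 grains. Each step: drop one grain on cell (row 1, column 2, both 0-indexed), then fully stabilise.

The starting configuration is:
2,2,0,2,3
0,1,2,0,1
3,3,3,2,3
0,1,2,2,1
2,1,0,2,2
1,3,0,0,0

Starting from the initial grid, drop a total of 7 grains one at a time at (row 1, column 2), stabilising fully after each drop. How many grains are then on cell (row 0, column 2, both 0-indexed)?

2

k=0  2,2,0,2,3
0,1,2,0,1
3,3,3,2,3
0,1,2,2,1
2,1,0,2,2
1,3,0,0,0
k=1  2,2,0,2,3
0,1,3,0,1
3,3,3,2,3
0,1,2,2,1
2,1,0,2,2
1,3,0,0,0
k=2  2,2,1,2,3
1,3,1,1,1
0,1,1,3,3
1,2,3,2,1
2,1,0,2,2
1,3,0,0,0
k=3  2,2,1,2,3
1,3,2,1,1
0,1,1,3,3
1,2,3,2,1
2,1,0,2,2
1,3,0,0,0
k=4  2,2,1,2,3
1,3,3,1,1
0,1,1,3,3
1,2,3,2,1
2,1,0,2,2
1,3,0,0,0
k=5  2,3,2,2,3
2,0,1,2,1
0,2,2,3,3
1,2,3,2,1
2,1,0,2,2
1,3,0,0,0
k=6  2,3,2,2,3
2,0,2,2,1
0,2,2,3,3
1,2,3,2,1
2,1,0,2,2
1,3,0,0,0
k=7  2,3,2,2,3
2,0,3,2,1
0,2,2,3,3
1,2,3,2,1
2,1,0,2,2
1,3,0,0,0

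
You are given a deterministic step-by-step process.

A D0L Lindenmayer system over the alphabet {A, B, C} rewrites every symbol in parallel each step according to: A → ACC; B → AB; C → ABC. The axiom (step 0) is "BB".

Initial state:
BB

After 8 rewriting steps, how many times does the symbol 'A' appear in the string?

step 0: BB
step 1: ABAB
step 2: ACCABACCAB
step 3: ACCABCABCACCABACCABCABCACCAB
step 4: ACCABCABCACCABABCACCABABCACCABCABCACCABACCABCABCACCABABCACCABABCACCABCABCACCAB
step 5: ACCABCABCACCABABCACCABABCACCABCABCACCABACCABABCACCABCABCAC…ABCABCACCABACCABABCACCABCABCACCABABCACCABABCACCABCABCACCAB  (len 216)
step 6: ACCABCABCACCABABCACCABABCACCABCABCACCABACCABABCACCABCABCAC…ABCABCACCABACCABABCACCABCABCACCABABCACCABABCACCABCABCACCAB  (len 598)
step 7: ACCABCABCACCABABCACCABABCACCABCABCACCABACCABABCACCABCABCAC…ABCABCACCABACCABABCACCABCABCACCABABCACCABABCACCABCABCACCAB  (len 1656)
step 8: ACCABCABCACCABABCACCABABCACCABCABCACCABACCABABCACCABCABCAC…ABCABCACCABACCABABCACCABCABCACCABABCACCABABCACCABCABCACCAB  (len 4586)

1656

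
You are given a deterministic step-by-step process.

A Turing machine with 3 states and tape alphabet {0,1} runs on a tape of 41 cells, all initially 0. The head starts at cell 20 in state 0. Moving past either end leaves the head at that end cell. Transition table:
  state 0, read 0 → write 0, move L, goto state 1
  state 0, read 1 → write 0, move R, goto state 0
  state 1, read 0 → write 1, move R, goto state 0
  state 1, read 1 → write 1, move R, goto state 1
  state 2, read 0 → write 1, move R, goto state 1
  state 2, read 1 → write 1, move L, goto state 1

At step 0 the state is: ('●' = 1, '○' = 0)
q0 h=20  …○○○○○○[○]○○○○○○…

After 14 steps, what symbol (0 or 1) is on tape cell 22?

1

gen 0: q0 h=20  …○○○○○○[○]○○○○○○…
gen 1: q1 h=19  …○○○○○○[○]○○○○○○…
gen 2: q0 h=20  …○○○○○●[○]○○○○○○…
gen 3: q1 h=19  …○○○○○○[●]○○○○○○…
gen 4: q1 h=20  …○○○○○●[○]○○○○○○…
gen 5: q0 h=21  …○○○○●●[○]○○○○○○…
gen 6: q1 h=20  …○○○○○●[●]○○○○○○…
gen 7: q1 h=21  …○○○○●●[○]○○○○○○…
gen 8: q0 h=22  …○○○●●●[○]○○○○○○…
gen 9: q1 h=21  …○○○○●●[●]○○○○○○…
gen 10: q1 h=22  …○○○●●●[○]○○○○○○…
gen 11: q0 h=23  …○○●●●●[○]○○○○○○…
gen 12: q1 h=22  …○○○●●●[●]○○○○○○…
gen 13: q1 h=23  …○○●●●●[○]○○○○○○…
gen 14: q0 h=24  …○●●●●●[○]○○○○○○…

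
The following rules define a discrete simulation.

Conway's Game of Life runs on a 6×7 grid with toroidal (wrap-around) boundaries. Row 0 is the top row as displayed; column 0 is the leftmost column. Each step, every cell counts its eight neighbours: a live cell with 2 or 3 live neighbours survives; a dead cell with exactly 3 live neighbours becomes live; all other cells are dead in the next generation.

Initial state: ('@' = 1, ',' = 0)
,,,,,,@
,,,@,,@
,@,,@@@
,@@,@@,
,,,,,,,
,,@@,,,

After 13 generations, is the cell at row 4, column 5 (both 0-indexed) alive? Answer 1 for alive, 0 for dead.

1

k=0  ,,,,,,@
,,,@,,@
,@,,@@@
,@@,@@,
,,,,,,,
,,@@,,,
k=1  ,,@@,,,
,,,,@,@
,@,,,,@
@@@@@,@
,@,,@,,
,,,,,,,
k=2  ,,,@,,,
@,@@,@,
,@,,@,@
,,,@@,@
,@,,@@,
,,@@,,,
k=3  ,@,,,,,
@@@@,@@
,@,,,,@
,,@@,,@
,,,,,@,
,,@@,,,
k=4  ,,,,@,@
,,,,,@@
,,,,@,,
@,@,,@@
,,,,@,,
,,@,,,,
k=5  ,,,,,,@
,,,,@,@
@,,,@,,
,,,@@@@
,@,@,@@
,,,@,@,
k=6  ,,,,@,@
@,,,,,@
@,,,,,,
,,@@,,,
@,,@,,,
@,@,,@,
k=7  ,@,,,,,
@,,,,@@
@@,,,,@
,@@@,,,
,,,@@,@
@@,@@@,
k=8  ,@@,,,,
,,,,,@,
,,,,,@,
,@,@@@@
,,,,,,@
@@,@,@@
k=9  ,@@,@@,
,,,,,,,
,,,,,,,
@,,,@,@
,@,@,,,
,@,,,@@
k=10  @@@,@@@
,,,,,,,
,,,,,,,
@,,,,,,
,@@,@,,
,@,@,@@
k=11  ,@@@@,,
@@,,,@@
,,,,,,,
,@,,,,,
,@@@@@@
,,,,,,,
k=12  ,@@@@@@
@@,@@@@
,@,,,,@
@@,@@@,
@@@@@@,
@,,,,,,
k=13  ,,,,,,,
,,,,,,,
,,,,,,,
,,,,,,,
,,,,,@,
,,,,,,,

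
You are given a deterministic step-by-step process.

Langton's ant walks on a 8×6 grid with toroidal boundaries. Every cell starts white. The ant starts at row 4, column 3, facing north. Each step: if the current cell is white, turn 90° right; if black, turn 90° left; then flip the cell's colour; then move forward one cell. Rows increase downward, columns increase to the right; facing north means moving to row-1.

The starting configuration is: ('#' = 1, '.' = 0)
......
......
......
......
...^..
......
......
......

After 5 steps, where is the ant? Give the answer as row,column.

[0] ......
......
......
......
...^..
......
......
......
[1] ......
......
......
......
...#>.
......
......
......
[2] ......
......
......
......
...##.
....v.
......
......
[3] ......
......
......
......
...##.
...<#.
......
......
[4] ......
......
......
......
...^#.
...##.
......
......
[5] ......
......
......
......
..<.#.
...##.
......
......

4,2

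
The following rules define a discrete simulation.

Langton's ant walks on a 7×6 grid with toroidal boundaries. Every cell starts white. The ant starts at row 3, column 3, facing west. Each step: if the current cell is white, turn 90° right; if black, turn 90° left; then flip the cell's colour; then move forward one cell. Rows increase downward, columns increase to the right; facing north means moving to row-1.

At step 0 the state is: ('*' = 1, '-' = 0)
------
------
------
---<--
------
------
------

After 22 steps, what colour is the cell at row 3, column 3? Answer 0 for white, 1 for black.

0

[0] ------
------
------
---<--
------
------
------
[1] ------
------
---^--
---*--
------
------
------
[2] ------
------
---*>-
---*--
------
------
------
[3] ------
------
---**-
---*v-
------
------
------
[4] ------
------
---**-
---<*-
------
------
------
[5] ------
------
---**-
----*-
---v--
------
------
[6] ------
------
---**-
----*-
--<*--
------
------
[7] ------
------
---**-
--^-*-
--**--
------
------
[8] ------
------
---**-
--*>*-
--**--
------
------
[9] ------
------
---**-
--***-
--*v--
------
------
[10] ------
------
---**-
--***-
--*->-
------
------
[11] ------
------
---**-
--***-
--*-*-
----v-
------
[12] ------
------
---**-
--***-
--*-*-
---<*-
------
[13] ------
------
---**-
--***-
--*^*-
---**-
------
[14] ------
------
---**-
--***-
--**>-
---**-
------
[15] ------
------
---**-
--**^-
--**--
---**-
------
[16] ------
------
---**-
--*<--
--**--
---**-
------
[17] ------
------
---**-
--*---
--*v--
---**-
------
[18] ------
------
---**-
--*---
--*->-
---**-
------
[19] ------
------
---**-
--*---
--*-*-
---*v-
------
[20] ------
------
---**-
--*---
--*-*-
---*->
------
[21] ------
------
---**-
--*---
--*-*-
---*-*
-----v
[22] ------
------
---**-
--*---
--*-*-
---*-*
----<*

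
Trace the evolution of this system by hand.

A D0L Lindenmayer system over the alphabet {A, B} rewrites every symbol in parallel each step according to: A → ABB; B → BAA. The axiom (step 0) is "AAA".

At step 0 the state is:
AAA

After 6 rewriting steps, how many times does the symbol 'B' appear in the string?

step 0: AAA
step 1: ABBABBABB
step 2: ABBBAABAAABBBAABAAABBBAABAA
step 3: ABBBAABAABAAABBABBBAAABBABBABBBAABAABAAABBABBBAAABBABBABBBAABAABAAABBABBBAAABBABB
step 4: ABBBAABAABAAABBABBBAAABBABBBAAABBABBABBBAABAAABBBAABAABAAA…BABBBAAABBABBABBBAABAAABBBAABAABAAABBABBABBBAABAAABBBAABAA  (len 243)
step 5: ABBBAABAABAAABBABBBAAABBABBBAAABBABBABBBAABAAABBBAABAABAAA…ABAAABBBAABAABAAABBABBBAAABBABBABBBAABAABAAABBABBBAAABBABB  (len 729)
step 6: ABBBAABAABAAABBABBBAAABBABBBAAABBABBABBBAABAAABBBAABAABAAA…BABBBAAABBABBABBBAABAAABBBAABAABAAABBABBABBBAABAAABBBAABAA  (len 2187)

1092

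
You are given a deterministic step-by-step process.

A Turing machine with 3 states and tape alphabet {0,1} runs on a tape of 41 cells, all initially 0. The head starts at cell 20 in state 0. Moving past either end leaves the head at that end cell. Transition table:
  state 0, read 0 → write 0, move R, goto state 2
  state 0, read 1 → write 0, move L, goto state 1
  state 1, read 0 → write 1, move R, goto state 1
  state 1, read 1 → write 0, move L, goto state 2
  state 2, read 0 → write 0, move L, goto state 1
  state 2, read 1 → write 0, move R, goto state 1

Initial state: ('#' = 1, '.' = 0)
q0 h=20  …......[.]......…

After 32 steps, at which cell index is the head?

k=0  q0 h=20  …......[.]......…
k=1  q2 h=21  …......[.]......…
k=2  q1 h=20  …......[.]......…
k=3  q1 h=21  ….....#[.]......…
k=4  q1 h=22  …....##[.]......…
k=5  q1 h=23  …...###[.]......…
k=6  q1 h=24  …..####[.]......…
k=7  q1 h=25  ….#####[.]......…
k=8  q1 h=26  …######[.]......…
k=9  q1 h=27  …######[.]......…
k=10  q1 h=28  …######[.]......…
k=11  q1 h=29  …######[.]......…
k=12  q1 h=30  …######[.]......…
k=13  q1 h=31  …######[.]......…
k=14  q1 h=32  …######[.]......…
k=15  q1 h=33  …######[.]......…
k=16  q1 h=34  …######[.]......|
k=17  q1 h=35  …######[.].....|
k=18  q1 h=36  …######[.]....|
k=19  q1 h=37  …######[.]...|
k=20  q1 h=38  …######[.]..|
k=21  q1 h=39  …######[.].|
k=22  q1 h=40  …######[.]|
k=23  q1 h=40  …######[#]|
k=24  q2 h=39  …######[#].|
k=25  q1 h=40  …#####.[.]|
k=26  q1 h=40  …#####.[#]|
k=27  q2 h=39  …######[.].|
k=28  q1 h=38  …######[#]..|
k=29  q2 h=37  …######[#]...|
k=30  q1 h=38  …#####.[.]..|
k=31  q1 h=39  …####.#[.].|
k=32  q1 h=40  …###.##[.]|

40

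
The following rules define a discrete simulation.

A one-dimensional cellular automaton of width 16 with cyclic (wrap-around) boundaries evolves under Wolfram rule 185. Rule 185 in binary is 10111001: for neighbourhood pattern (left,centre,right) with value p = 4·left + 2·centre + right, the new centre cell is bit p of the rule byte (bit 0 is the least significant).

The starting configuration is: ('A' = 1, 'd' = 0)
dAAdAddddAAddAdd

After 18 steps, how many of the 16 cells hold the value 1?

9

step 0: dAAdAddddAAddAdd
step 1: dAdAdAAAdAdAddAA
step 2: AdAdAAAdAdAdAdAd
step 3: dAdAAAdAdAdAdAdA
step 4: AdAAAdAdAdAdAdAd
step 5: dAAAdAdAdAdAdAdA
step 6: AAAdAdAdAdAdAdAd
step 7: AAdAdAdAdAdAdAdA
step 8: AdAdAdAdAdAdAdAA
step 9: dAdAdAdAdAdAdAAA
step 10: AdAdAdAdAdAdAAAd
step 11: dAdAdAdAdAdAAAdA
step 12: AdAdAdAdAdAAAdAd
step 13: dAdAdAdAdAAAdAdA
step 14: AdAdAdAdAAAdAdAd
step 15: dAdAdAdAAAdAdAdA
step 16: AdAdAdAAAdAdAdAd
step 17: dAdAdAAAdAdAdAdA
step 18: AdAdAAAdAdAdAdAd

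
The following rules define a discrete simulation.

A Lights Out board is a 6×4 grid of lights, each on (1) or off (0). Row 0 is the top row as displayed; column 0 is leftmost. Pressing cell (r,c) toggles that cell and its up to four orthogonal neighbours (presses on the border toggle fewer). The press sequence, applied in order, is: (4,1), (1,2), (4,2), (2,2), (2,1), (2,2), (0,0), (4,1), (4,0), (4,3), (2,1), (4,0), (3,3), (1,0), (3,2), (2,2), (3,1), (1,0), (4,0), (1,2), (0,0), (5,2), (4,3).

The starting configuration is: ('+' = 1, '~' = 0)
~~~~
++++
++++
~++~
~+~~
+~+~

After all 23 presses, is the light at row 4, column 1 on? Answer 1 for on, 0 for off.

0) ~~~~
++++
++++
~++~
~+~~
+~+~
1) ~~~~
++++
++++
~~+~
+~+~
+++~
2) ~~+~
+~~~
++~+
~~+~
+~+~
+++~
3) ~~+~
+~~~
++~+
~~~~
++~+
++~~
4) ~~+~
+~+~
+~+~
~~+~
++~+
++~~
5) ~~+~
+++~
~+~~
~++~
++~+
++~~
6) ~~+~
++~~
~~++
~+~~
++~+
++~~
7) +++~
~+~~
~~++
~+~~
++~+
++~~
8) +++~
~+~~
~~++
~~~~
~~++
+~~~
9) +++~
~+~~
~~++
+~~~
++++
~~~~
10) +++~
~+~~
~~++
+~~+
++~~
~~~+
11) +++~
~~~~
++~+
++~+
++~~
~~~+
12) +++~
~~~~
++~+
~+~+
~~~~
+~~+
13) +++~
~~~~
++~~
~++~
~~~+
+~~+
14) ~++~
++~~
~+~~
~++~
~~~+
+~~+
15) ~++~
++~~
~++~
~~~+
~~++
+~~+
16) ~++~
+++~
~~~+
~~++
~~++
+~~+
17) ~++~
+++~
~+~+
++~+
~+++
+~~+
18) +++~
~~+~
++~+
++~+
~+++
+~~+
19) +++~
~~+~
++~+
~+~+
+~++
~~~+
20) ++~~
~+~+
++++
~+~+
+~++
~~~+
21) ~~~~
++~+
++++
~+~+
+~++
~~~+
22) ~~~~
++~+
++++
~+~+
+~~+
~++~
23) ~~~~
++~+
++++
~+~~
+~+~
~+++

0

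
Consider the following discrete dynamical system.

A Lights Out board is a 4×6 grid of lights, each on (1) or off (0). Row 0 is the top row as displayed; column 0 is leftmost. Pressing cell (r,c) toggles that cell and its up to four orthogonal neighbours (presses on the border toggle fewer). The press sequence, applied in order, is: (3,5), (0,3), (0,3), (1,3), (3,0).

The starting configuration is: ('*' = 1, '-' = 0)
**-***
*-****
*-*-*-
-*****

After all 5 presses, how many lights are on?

13

[0] **-***
*-****
*-*-*-
-*****
[1] **-***
*-****
*-*-**
-***--
[2] ***--*
*-*-**
*-*-**
-***--
[3] **-***
*-****
*-*-**
-***--
[4] **--**
*----*
*-****
-***--
[5] **--**
*----*
--****
*-**--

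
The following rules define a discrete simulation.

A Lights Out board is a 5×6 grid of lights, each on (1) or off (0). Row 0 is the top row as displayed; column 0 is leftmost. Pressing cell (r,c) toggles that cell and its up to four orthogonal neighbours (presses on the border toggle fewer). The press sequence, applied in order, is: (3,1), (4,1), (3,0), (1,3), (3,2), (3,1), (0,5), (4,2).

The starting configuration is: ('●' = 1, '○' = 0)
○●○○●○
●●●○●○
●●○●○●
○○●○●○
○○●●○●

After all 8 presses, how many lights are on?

16

t=0: ○●○○●○
●●●○●○
●●○●○●
○○●○●○
○○●●○●
t=1: ○●○○●○
●●●○●○
●○○●○●
●●○○●○
○●●●○●
t=2: ○●○○●○
●●●○●○
●○○●○●
●○○○●○
●○○●○●
t=3: ○●○○●○
●●●○●○
○○○●○●
○●○○●○
○○○●○●
t=4: ○●○●●○
●●○●○○
○○○○○●
○●○○●○
○○○●○●
t=5: ○●○●●○
●●○●○○
○○●○○●
○○●●●○
○○●●○●
t=6: ○●○●●○
●●○●○○
○●●○○●
●●○●●○
○●●●○●
t=7: ○●○●○●
●●○●○●
○●●○○●
●●○●●○
○●●●○●
t=8: ○●○●○●
●●○●○●
○●●○○●
●●●●●○
○○○○○●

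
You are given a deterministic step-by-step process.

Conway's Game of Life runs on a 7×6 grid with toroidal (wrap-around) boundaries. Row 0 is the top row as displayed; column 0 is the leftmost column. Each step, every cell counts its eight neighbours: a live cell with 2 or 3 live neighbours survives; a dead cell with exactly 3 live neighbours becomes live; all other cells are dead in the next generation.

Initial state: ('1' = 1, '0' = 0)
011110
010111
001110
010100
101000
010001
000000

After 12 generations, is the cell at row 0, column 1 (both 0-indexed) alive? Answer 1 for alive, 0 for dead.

0

gen 0: 011110
010111
001110
010100
101000
010001
000000
gen 1: 110001
110001
110001
010010
101000
110000
110110
gen 2: 000000
001010
001010
001000
101001
000100
000010
gen 3: 000100
000000
011000
001001
011100
000111
000000
gen 4: 000000
001000
011000
100000
110001
000110
000100
gen 5: 000000
011000
011000
001001
110011
101111
000110
gen 6: 001100
011000
100100
001111
000000
001000
001000
gen 7: 000100
010000
100001
001111
001010
000000
011000
gen 8: 010000
100000
111101
111000
001011
011100
001000
gen 9: 010000
000001
000101
000000
000011
010010
000100
gen 10: 000000
100010
000010
000001
000011
000111
001000
gen 11: 000000
000001
000010
000001
100100
000101
000110
gen 12: 000010
000000
000011
000011
100001
001101
000110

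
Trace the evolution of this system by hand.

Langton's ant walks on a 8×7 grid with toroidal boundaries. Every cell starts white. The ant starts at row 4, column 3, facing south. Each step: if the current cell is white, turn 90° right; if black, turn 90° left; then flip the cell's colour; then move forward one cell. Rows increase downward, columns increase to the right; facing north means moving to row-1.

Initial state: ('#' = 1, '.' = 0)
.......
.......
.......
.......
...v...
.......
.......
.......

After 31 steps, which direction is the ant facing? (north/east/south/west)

east

k=0  .......
.......
.......
.......
...v...
.......
.......
.......
k=1  .......
.......
.......
.......
..<#...
.......
.......
.......
k=2  .......
.......
.......
..^....
..##...
.......
.......
.......
k=3  .......
.......
.......
..#>...
..##...
.......
.......
.......
k=4  .......
.......
.......
..##...
..#v...
.......
.......
.......
k=5  .......
.......
.......
..##...
..#.>..
.......
.......
.......
k=6  .......
.......
.......
..##...
..#.#..
....v..
.......
.......
k=7  .......
.......
.......
..##...
..#.#..
...<#..
.......
.......
k=8  .......
.......
.......
..##...
..#^#..
...##..
.......
.......
k=9  .......
.......
.......
..##...
..##>..
...##..
.......
.......
k=10  .......
.......
.......
..##^..
..##...
...##..
.......
.......
k=11  .......
.......
.......
..###>.
..##...
...##..
.......
.......
k=12  .......
.......
.......
..####.
..##.v.
...##..
.......
.......
k=13  .......
.......
.......
..####.
..##<#.
...##..
.......
.......
k=14  .......
.......
.......
..##^#.
..####.
...##..
.......
.......
k=15  .......
.......
.......
..#<.#.
..####.
...##..
.......
.......
k=16  .......
.......
.......
..#..#.
..#v##.
...##..
.......
.......
k=17  .......
.......
.......
..#..#.
..#.>#.
...##..
.......
.......
k=18  .......
.......
.......
..#.^#.
..#..#.
...##..
.......
.......
k=19  .......
.......
.......
..#.#>.
..#..#.
...##..
.......
.......
k=20  .......
.......
.....^.
..#.#..
..#..#.
...##..
.......
.......
k=21  .......
.......
.....#>
..#.#..
..#..#.
...##..
.......
.......
k=22  .......
.......
.....##
..#.#.v
..#..#.
...##..
.......
.......
k=23  .......
.......
.....##
..#.#<#
..#..#.
...##..
.......
.......
k=24  .......
.......
.....^#
..#.###
..#..#.
...##..
.......
.......
k=25  .......
.......
....<.#
..#.###
..#..#.
...##..
.......
.......
k=26  .......
....^..
....#.#
..#.###
..#..#.
...##..
.......
.......
k=27  .......
....#>.
....#.#
..#.###
..#..#.
...##..
.......
.......
k=28  .......
....##.
....#v#
..#.###
..#..#.
...##..
.......
.......
k=29  .......
....##.
....<##
..#.###
..#..#.
...##..
.......
.......
k=30  .......
....##.
.....##
..#.v##
..#..#.
...##..
.......
.......
k=31  .......
....##.
.....##
..#..>#
..#..#.
...##..
.......
.......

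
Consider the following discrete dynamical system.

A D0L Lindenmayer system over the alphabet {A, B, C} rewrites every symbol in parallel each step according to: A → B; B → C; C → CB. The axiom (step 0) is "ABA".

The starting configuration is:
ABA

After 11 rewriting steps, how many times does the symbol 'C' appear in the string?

199

gen 0: ABA
gen 1: BCB
gen 2: CCBC
gen 3: CBCBCCB
gen 4: CBCCBCCBCBC
gen 5: CBCCBCBCCBCBCCBCCB
gen 6: CBCCBCBCCBCCBCBCCBCCBCBCCBCBC
gen 7: CBCCBCBCCBCCBCBCCBCBCCBCCBCBCCBCBCCBCCBCBCCBCCB
gen 8: CBCCBCBCCBCCBCBCCBCBCCBCCBCBCCBCCBCBCCBCBCCBCCBCBCCBCCBCBCCBCBCCBCCBCBCCBCBC
gen 9: CBCCBCBCCBCCBCBCCBCBCCBCCBCBCCBCCBCBCCBCBCCBCCBCBCCBCBCCBC…CCBCBCCBCBCCBCCBCBCCBCBCCBCCBCBCCBCCBCBCCBCBCCBCCBCBCCBCCB  (len 123)
gen 10: CBCCBCBCCBCCBCBCCBCBCCBCCBCBCCBCCBCBCCBCBCCBCCBCBCCBCBCCBC…CCBCBCCBCBCCBCCBCBCCBCBCCBCCBCBCCBCCBCBCCBCBCCBCCBCBCCBCBC  (len 199)
gen 11: CBCCBCBCCBCCBCBCCBCBCCBCCBCBCCBCCBCBCCBCBCCBCCBCBCCBCBCCBC…CCBCBCCBCBCCBCCBCBCCBCBCCBCCBCBCCBCCBCBCCBCBCCBCCBCBCCBCCB  (len 322)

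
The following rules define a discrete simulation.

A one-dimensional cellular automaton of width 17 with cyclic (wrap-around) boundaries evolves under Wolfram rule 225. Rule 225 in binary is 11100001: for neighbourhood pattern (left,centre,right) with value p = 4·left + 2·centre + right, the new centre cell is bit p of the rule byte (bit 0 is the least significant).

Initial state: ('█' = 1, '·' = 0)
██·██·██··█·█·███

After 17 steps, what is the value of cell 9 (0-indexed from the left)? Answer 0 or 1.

1

k=0  ██·██·██··█·█·███
k=1  ███·██·█···█·█·██
k=2  ████·██··█··█·█·█
k=3  █████·█······█·█·
k=4  ·█████··████··█·█
k=5  █·████···███···█·
k=6  ·█·███·█··██·█··█
k=7  █·█·███····██····
k=8  ·█·█·██·██··█·██·
k=9  ··█·█·██·█···█·█·
k=10  █··█·█·██··█··█··
k=11  ····█·█·█········
k=12  ███··█·█··███████
k=13  ███···█····██████
k=14  ███·█···██··█████
k=15  ████··█··█···████
k=16  ████·······█··███
k=17  ████·█████·····██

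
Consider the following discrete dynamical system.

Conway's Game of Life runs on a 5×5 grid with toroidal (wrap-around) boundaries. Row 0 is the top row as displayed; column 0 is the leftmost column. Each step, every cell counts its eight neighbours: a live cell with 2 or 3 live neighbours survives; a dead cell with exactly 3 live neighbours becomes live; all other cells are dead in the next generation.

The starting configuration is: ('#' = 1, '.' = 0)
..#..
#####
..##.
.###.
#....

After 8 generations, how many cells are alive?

step 0: ..#..
#####
..##.
.###.
#....
step 1: ..#..
#...#
.....
.#.##
...#.
step 2: ...##
.....
...#.
..###
...##
step 3: ...##
...##
..###
..#..
#....
step 4: #..#.
#....
..#.#
.##.#
...##
step 5: #..#.
##.#.
..#.#
.##.#
.#...
step 6: #....
##.#.
....#
.##..
.#.##
step 7: ...#.
##...
...##
.##.#
.#.##
step 8: .#.#.
#.##.
...##
.#...
.#..#

10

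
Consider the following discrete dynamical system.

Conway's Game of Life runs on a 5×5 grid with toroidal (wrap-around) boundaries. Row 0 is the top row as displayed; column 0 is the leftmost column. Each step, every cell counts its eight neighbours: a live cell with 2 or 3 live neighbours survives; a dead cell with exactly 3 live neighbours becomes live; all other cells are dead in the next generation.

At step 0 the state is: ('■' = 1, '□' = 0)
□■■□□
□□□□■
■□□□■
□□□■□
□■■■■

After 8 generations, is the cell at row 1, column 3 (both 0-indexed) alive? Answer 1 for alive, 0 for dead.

0

k=0  □■■□□
□□□□■
■□□□■
□□□■□
□■■■■
k=1  □■□□■
□■□■■
■□□■■
□■□□□
■■□□■
k=2  □■□□□
□■□□□
□■□■□
□■■■□
□■■□■
k=3  □■□□□
■■□□□
■■□■□
□□□□■
□□□□□
k=4  ■■□□□
□□□□■
□■■□□
■□□□■
□□□□□
k=5  ■□□□□
□□■□□
□■□■■
■■□□□
□■□□■
k=6  ■■□□□
■■■■■
□■□■■
□■□■□
□■□□■
k=7  □□□□□
□□□□□
□□□□□
□■□■□
□■□□■
k=8  □□□□□
□□□□□
□□□□□
■□■□□
■□■□□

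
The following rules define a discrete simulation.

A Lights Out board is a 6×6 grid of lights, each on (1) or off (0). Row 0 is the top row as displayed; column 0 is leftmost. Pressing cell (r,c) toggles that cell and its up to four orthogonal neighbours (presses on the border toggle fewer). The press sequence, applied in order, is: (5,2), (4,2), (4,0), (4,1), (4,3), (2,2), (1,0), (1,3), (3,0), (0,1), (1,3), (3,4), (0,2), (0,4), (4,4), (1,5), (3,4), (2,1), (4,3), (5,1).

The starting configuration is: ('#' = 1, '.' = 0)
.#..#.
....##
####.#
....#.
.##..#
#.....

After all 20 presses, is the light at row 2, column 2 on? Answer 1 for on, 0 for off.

1

0) .#..#.
....##
####.#
....#.
.##..#
#.....
1) .#..#.
....##
####.#
....#.
.#...#
####..
2) .#..#.
....##
####.#
..#.#.
..##.#
##.#..
3) .#..#.
....##
####.#
#.#.#.
####.#
.#.#..
4) .#..#.
....##
####.#
###.#.
...#.#
...#..
5) .#..#.
....##
####.#
#####.
..#.##
......
6) .#..#.
..#.##
#....#
##.##.
..#.##
......
7) ##..#.
###.##
.....#
##.##.
..#.##
......
8) ##.##.
##.#.#
...#.#
##.##.
..#.##
......
9) ##.##.
##.#.#
#..#.#
...##.
#.#.##
......
10) ..###.
#..#.#
#..#.#
...##.
#.#.##
......
11) ..#.#.
#.#.##
#....#
...##.
#.#.##
......
12) ..#.#.
#.#.##
#...##
.....#
#.#..#
......
13) .#.##.
#...##
#...##
.....#
#.#..#
......
14) .#...#
#....#
#...##
.....#
#.#..#
......
15) .#...#
#....#
#...##
....##
#.###.
....#.
16) .#....
#...#.
#...#.
....##
#.###.
....#.
17) .#....
#...#.
#.....
...#..
#.##..
....#.
18) .#....
##..#.
.##...
.#.#..
#.##..
....#.
19) .#....
##..#.
.##...
.#....
#...#.
...##.
20) .#....
##..#.
.##...
.#....
##..#.
#####.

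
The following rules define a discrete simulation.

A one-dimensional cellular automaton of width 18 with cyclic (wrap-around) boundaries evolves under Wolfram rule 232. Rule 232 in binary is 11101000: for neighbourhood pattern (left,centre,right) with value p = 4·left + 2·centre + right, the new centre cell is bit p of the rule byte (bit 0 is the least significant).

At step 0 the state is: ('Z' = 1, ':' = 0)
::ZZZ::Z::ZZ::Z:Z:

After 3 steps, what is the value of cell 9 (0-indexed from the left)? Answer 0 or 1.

0

k=0  ::ZZZ::Z::ZZ::Z:Z:
k=1  ::ZZZ:::::ZZ:::Z::
k=2  ::ZZZ:::::ZZ::::::
k=3  ::ZZZ:::::ZZ::::::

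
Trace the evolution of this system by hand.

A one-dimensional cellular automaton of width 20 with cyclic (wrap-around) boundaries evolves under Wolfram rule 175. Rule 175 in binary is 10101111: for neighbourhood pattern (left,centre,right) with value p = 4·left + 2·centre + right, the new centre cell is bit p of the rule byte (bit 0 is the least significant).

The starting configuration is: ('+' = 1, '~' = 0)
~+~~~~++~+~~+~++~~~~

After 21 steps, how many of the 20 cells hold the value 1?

step 0: ~+~~~~++~+~~+~++~~~~
step 1: ++~++++~++~++++~~+++
step 2: +~++++~++~++++~~++++
step 3: ~++++~++~++++~~+++++
step 4: ++++~++~++++~~+++++~
step 5: +++~++~++++~~+++++~+
step 6: ++~++~++++~~+++++~++
step 7: +~++~++++~~+++++~+++
step 8: ~++~++++~~+++++~++++
step 9: ++~++++~~+++++~++++~
step 10: +~++++~~+++++~++++~+
step 11: ~++++~~+++++~++++~++
step 12: ++++~~+++++~++++~++~
step 13: +++~~+++++~++++~++~+
step 14: ++~~+++++~++++~++~++
step 15: +~~+++++~++++~++~+++
step 16: ~~+++++~++++~++~++++
step 17: ~+++++~++++~++~++++~
step 18: +++++~++++~++~++++~~
step 19: ++++~++++~++~++++~~+
step 20: +++~++++~++~++++~~++
step 21: ++~++++~++~++++~~+++

15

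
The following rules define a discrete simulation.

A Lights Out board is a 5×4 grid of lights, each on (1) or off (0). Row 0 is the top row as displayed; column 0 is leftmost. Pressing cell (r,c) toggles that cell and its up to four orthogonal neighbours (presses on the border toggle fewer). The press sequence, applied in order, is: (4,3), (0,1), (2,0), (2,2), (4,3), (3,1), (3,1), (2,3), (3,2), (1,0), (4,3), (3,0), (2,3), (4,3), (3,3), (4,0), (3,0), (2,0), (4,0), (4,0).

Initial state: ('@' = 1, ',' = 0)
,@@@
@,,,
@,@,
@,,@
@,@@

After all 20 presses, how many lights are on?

step 0: ,@@@
@,,,
@,@,
@,,@
@,@@
step 1: ,@@@
@,,,
@,@,
@,,,
@,,,
step 2: @,,@
@@,,
@,@,
@,,,
@,,,
step 3: @,,@
,@,,
,@@,
,,,,
@,,,
step 4: @,,@
,@@,
,,,@
,,@,
@,,,
step 5: @,,@
,@@,
,,,@
,,@@
@,@@
step 6: @,,@
,@@,
,@,@
@@,@
@@@@
step 7: @,,@
,@@,
,,,@
,,@@
@,@@
step 8: @,,@
,@@@
,,@,
,,@,
@,@@
step 9: @,,@
,@@@
,,,,
,@,@
@,,@
step 10: ,,,@
@,@@
@,,,
,@,@
@,,@
step 11: ,,,@
@,@@
@,,,
,@,,
@,@,
step 12: ,,,@
@,@@
,,,,
@,,,
,,@,
step 13: ,,,@
@,@,
,,@@
@,,@
,,@,
step 14: ,,,@
@,@,
,,@@
@,,,
,,,@
step 15: ,,,@
@,@,
,,@,
@,@@
,,,,
step 16: ,,,@
@,@,
,,@,
,,@@
@@,,
step 17: ,,,@
@,@,
@,@,
@@@@
,@,,
step 18: ,,,@
,,@,
,@@,
,@@@
,@,,
step 19: ,,,@
,,@,
,@@,
@@@@
@,,,
step 20: ,,,@
,,@,
,@@,
,@@@
,@,,

8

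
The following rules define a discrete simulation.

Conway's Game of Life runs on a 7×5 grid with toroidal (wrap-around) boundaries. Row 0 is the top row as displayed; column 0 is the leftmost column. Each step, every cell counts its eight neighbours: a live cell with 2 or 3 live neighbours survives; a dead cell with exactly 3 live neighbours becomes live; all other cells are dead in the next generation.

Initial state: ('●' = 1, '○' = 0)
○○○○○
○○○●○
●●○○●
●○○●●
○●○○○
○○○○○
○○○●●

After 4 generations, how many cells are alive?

2

t=0: ○○○○○
○○○●○
●●○○●
●○○●●
○●○○○
○○○○○
○○○●●
t=1: ○○○●●
●○○○●
○●●○○
○○●●○
●○○○●
○○○○○
○○○○○
t=2: ●○○●●
●●●○●
●●●○●
●○●●●
○○○●●
○○○○○
○○○○○
t=3: ○○●●○
○○○○○
○○○○○
○○○○○
●○●○○
○○○○○
○○○○●
t=4: ○○○●○
○○○○○
○○○○○
○○○○○
○○○○○
○○○○○
○○○●○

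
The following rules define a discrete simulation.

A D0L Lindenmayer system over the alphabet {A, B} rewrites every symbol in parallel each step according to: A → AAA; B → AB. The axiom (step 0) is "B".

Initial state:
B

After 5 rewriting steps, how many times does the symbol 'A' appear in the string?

step 0: B
step 1: AB
step 2: AAAAB
step 3: AAAAAAAAAAAAAB
step 4: AAAAAAAAAAAAAAAAAAAAAAAAAAAAAAAAAAAAAAAAB
step 5: AAAAAAAAAAAAAAAAAAAAAAAAAAAAAAAAAAAAAAAAAAAAAAAAAAAAAAAAAA…AAAAAAAAAAAAAAAAAAAAAAAAAAAAAAAAAAAAAAAAAAAAAAAAAAAAAAAAAB  (len 122)

121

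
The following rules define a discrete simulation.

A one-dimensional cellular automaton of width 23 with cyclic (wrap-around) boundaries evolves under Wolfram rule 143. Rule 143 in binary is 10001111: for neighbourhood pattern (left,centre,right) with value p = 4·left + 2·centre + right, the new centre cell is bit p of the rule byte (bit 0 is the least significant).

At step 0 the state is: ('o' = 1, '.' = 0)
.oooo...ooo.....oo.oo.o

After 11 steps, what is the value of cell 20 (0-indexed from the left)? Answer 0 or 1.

0

k=0  .oooo...ooo.....oo.oo.o
k=1  .ooo..oooo..ooooo..o..o
k=2  .oo..oooo..ooooo..oo.oo
k=3  .o..oooo..ooooo..oo..o.
k=4  oo.oooo..ooooo..oo..oo.
k=5  o..ooo..ooooo..oo..oo..
k=6  o.ooo..ooooo..oo..oo..o
k=7  ..oo..ooooo..oo..oo..oo
k=8  .oo..ooooo..oo..oo..oo.
k=9  oo..ooooo..oo..oo..oo..
k=10  o..ooooo..oo..oo..oo..o
k=11  ..ooooo..oo..oo..oo..oo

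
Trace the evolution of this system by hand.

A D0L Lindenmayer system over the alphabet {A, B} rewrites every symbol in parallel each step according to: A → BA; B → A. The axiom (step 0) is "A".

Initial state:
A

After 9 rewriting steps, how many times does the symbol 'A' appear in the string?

55

0) A
1) BA
2) ABA
3) BAABA
4) ABABAABA
5) BAABAABABAABA
6) ABABAABABAABAABABAABA
7) BAABAABABAABAABABAABABAABAABABAABA
8) ABABAABABAABAABABAABABAABAABABAABAABABAABABAABAABABAABA
9) BAABAABABAABAABABAABABAABAABABAABAABABAABABAABAABABAABABAABAABABAABAABABAABABAABAABABAABA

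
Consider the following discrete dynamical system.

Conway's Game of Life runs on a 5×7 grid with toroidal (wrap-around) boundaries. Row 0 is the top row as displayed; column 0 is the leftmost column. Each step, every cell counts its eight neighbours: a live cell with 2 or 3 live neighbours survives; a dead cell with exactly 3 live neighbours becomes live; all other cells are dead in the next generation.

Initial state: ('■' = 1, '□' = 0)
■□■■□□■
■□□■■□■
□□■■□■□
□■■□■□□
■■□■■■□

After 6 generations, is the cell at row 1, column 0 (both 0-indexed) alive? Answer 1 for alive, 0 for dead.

step 0: ■□■■□□■
■□□■■□■
□□■■□■□
□■■□■□□
■■□■■■□
step 1: □□□□□□□
■□□□□□□
■□□□□■■
■□□□□□■
□□□□□■□
step 2: □□□□□□□
■□□□□□□
□■□□□■□
■□□□□□□
□□□□□□■
step 3: □□□□□□□
□□□□□□□
■■□□□□■
■□□□□□■
□□□□□□□
step 4: □□□□□□□
■□□□□□□
□■□□□□■
□■□□□□■
□□□□□□□
step 5: □□□□□□□
■□□□□□□
□■□□□□■
□□□□□□□
□□□□□□□
step 6: □□□□□□□
■□□□□□□
■□□□□□□
□□□□□□□
□□□□□□□

1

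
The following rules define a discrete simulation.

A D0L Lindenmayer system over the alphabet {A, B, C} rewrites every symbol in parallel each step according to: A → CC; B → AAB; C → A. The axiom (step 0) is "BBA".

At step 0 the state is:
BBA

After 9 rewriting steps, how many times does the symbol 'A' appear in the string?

[0] BBA
[1] AABAABCC
[2] CCCCAABCCCCAABAA
[3] AAAACCCCAABAAAACCCCAABCCCC
[4] CCCCCCCCAAAACCCCAABCCCCCCCCAAAACCCCAABAAAA
[5] AAAAAAAACCCCCCCCAAAACCCCAABAAAAAAAACCCCCCCCAAAACCCCAABCCCCCCCC
[6] CCCCCCCCCCCCCCCCAAAAAAAACCCCCCCCAAAACCCCAABCCCCCCCCCCCCCCCCAAAAAAAACCCCCCCCAAAACCCCAABAAAAAAAA
[7] AAAAAAAAAAAAAAAACCCCCCCCCCCCCCCCAAAAAAAACCCCCCCCAAAACCCCAA…CCCCCCCCCCCCCCCAAAAAAAACCCCCCCCAAAACCCCAABCCCCCCCCCCCCCCCC  (len 134)
[8] CCCCCCCCCCCCCCCCCCCCCCCCCCCCCCCCAAAAAAAAAAAAAAAACCCCCCCCCC…CCCCCCCCCCCCCCCAAAAAAAACCCCCCCCAAAACCCCAABAAAAAAAAAAAAAAAA  (len 198)
[9] AAAAAAAAAAAAAAAAAAAAAAAAAAAAAAAACCCCCCCCCCCCCCCCCCCCCCCCCC…AAAAAAACCCCCCCCAAAACCCCAABCCCCCCCCCCCCCCCCCCCCCCCCCCCCCCCC  (len 278)

124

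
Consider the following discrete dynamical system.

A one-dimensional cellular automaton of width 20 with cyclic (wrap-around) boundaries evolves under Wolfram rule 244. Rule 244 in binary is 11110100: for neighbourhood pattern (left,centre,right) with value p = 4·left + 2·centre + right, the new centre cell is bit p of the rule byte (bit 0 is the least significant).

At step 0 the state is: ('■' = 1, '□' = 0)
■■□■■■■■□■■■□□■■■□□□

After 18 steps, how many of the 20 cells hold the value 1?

[0] ■■□■■■■■□■■■□□■■■□□□
[1] □■■□■■■■■□■■■□□■■■□□
[2] □□■■□■■■■■□■■■□□■■■□
[3] □□□■■□■■■■■□■■■□□■■■
[4] ■□□□■■□■■■■■□■■■□□■■
[5] ■■□□□■■□■■■■■□■■■□□■
[6] ■■■□□□■■□■■■■■□■■■□□
[7] □■■■□□□■■□■■■■■□■■■□
[8] □□■■■□□□■■□■■■■■□■■■
[9] ■□□■■■□□□■■□■■■■■□■■
[10] ■■□□■■■□□□■■□■■■■■□■
[11] ■■■□□■■■□□□■■□■■■■■□
[12] □■■■□□■■■□□□■■□■■■■■
[13] ■□■■■□□■■■□□□■■□■■■■
[14] ■■□■■■□□■■■□□□■■□■■■
[15] ■■■□■■■□□■■■□□□■■□■■
[16] ■■■■□■■■□□■■■□□□■■□■
[17] ■■■■■□■■■□□■■■□□□■■□
[18] □■■■■■□■■■□□■■■□□□■■

13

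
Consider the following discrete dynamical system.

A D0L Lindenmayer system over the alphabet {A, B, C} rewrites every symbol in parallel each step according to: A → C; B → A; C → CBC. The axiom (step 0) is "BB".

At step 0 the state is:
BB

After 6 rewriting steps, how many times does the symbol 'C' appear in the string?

gen 0: BB
gen 1: AA
gen 2: CC
gen 3: CBCCBC
gen 4: CBCACBCCBCACBC
gen 5: CBCACBCCCBCACBCCBCACBCCCBCACBC
gen 6: CBCACBCCCBCACBCCBCCBCACBCCCBCACBCCBCACBCCCBCACBCCBCCBCACBCCCBCACBC

40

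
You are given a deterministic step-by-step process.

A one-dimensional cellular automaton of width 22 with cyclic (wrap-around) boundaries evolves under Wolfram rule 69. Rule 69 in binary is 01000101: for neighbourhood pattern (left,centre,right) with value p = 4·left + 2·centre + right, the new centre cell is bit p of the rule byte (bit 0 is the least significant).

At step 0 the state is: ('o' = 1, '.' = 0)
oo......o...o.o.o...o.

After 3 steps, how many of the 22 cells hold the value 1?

step 0: oo......o...o.o.o...o.
step 1: .o.oooo.o.o.o.o.o.o.o.
step 2: .o....o.o.o.o.o.o.o.o.
step 3: .o.oo.o.o.o.o.o.o.o.o.

11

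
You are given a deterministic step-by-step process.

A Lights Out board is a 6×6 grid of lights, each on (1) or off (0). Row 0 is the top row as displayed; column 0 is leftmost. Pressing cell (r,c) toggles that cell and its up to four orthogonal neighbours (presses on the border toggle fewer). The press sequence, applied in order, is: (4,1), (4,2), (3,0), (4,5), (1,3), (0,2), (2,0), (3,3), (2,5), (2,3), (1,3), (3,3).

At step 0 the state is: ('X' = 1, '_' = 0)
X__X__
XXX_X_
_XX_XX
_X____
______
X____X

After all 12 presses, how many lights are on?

18

gen 0: X__X__
XXX_X_
_XX_XX
_X____
______
X____X
gen 1: X__X__
XXX_X_
_XX_XX
______
XXX___
XX___X
gen 2: X__X__
XXX_X_
_XX_XX
__X___
X__X__
XXX__X
gen 3: X__X__
XXX_X_
XXX_XX
XXX___
___X__
XXX__X
gen 4: X__X__
XXX_X_
XXX_XX
XXX__X
___XXX
XXX___
gen 5: X_____
XX_X__
XXXXXX
XXX__X
___XXX
XXX___
gen 6: XXXX__
XXXX__
XXXXXX
XXX__X
___XXX
XXX___
gen 7: XXXX__
_XXX__
__XXXX
_XX__X
___XXX
XXX___
gen 8: XXXX__
_XXX__
__X_XX
_X_XXX
____XX
XXX___
gen 9: XXXX__
_XXX_X
__X___
_X_XX_
____XX
XXX___
gen 10: XXXX__
_XX__X
___XX_
_X__X_
____XX
XXX___
gen 11: XXX___
_X_XXX
____X_
_X__X_
____XX
XXX___
gen 12: XXX___
_X_XXX
___XX_
_XXX__
___XXX
XXX___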